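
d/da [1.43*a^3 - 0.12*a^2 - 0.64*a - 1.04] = 4.29*a^2 - 0.24*a - 0.64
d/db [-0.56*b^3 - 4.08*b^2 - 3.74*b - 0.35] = -1.68*b^2 - 8.16*b - 3.74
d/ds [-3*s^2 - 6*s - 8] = -6*s - 6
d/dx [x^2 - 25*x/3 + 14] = 2*x - 25/3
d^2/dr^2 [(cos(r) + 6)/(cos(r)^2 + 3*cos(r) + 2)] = (-9*(1 - cos(2*r))^2*cos(r)/4 - 21*(1 - cos(2*r))^2/4 + 197*cos(r)/2 - 3*cos(2*r) - 12*cos(3*r) + cos(5*r)/2 + 90)/((cos(r) + 1)^3*(cos(r) + 2)^3)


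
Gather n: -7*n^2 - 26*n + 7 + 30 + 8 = -7*n^2 - 26*n + 45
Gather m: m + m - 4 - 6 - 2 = 2*m - 12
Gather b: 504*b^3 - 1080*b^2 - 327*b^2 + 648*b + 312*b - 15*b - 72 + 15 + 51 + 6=504*b^3 - 1407*b^2 + 945*b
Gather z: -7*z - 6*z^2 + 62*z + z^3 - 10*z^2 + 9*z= z^3 - 16*z^2 + 64*z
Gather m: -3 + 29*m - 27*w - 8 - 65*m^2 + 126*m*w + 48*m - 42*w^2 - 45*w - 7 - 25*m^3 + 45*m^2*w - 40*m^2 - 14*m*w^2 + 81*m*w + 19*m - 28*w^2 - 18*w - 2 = -25*m^3 + m^2*(45*w - 105) + m*(-14*w^2 + 207*w + 96) - 70*w^2 - 90*w - 20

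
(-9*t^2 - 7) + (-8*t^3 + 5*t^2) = -8*t^3 - 4*t^2 - 7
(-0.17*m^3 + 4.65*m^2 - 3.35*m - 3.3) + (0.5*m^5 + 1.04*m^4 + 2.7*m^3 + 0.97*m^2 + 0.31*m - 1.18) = 0.5*m^5 + 1.04*m^4 + 2.53*m^3 + 5.62*m^2 - 3.04*m - 4.48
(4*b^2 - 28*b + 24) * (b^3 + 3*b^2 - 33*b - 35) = 4*b^5 - 16*b^4 - 192*b^3 + 856*b^2 + 188*b - 840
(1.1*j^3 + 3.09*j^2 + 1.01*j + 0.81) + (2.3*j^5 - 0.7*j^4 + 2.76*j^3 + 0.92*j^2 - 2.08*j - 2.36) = 2.3*j^5 - 0.7*j^4 + 3.86*j^3 + 4.01*j^2 - 1.07*j - 1.55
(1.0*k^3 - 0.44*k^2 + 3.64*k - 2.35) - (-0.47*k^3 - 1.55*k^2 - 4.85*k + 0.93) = 1.47*k^3 + 1.11*k^2 + 8.49*k - 3.28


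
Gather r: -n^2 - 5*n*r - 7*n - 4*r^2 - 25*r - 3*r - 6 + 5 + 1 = -n^2 - 7*n - 4*r^2 + r*(-5*n - 28)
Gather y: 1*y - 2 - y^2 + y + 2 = -y^2 + 2*y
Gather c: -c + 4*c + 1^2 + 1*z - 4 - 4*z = 3*c - 3*z - 3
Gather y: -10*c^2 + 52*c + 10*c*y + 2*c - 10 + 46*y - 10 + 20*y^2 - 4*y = -10*c^2 + 54*c + 20*y^2 + y*(10*c + 42) - 20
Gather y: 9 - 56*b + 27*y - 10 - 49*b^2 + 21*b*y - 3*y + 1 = -49*b^2 - 56*b + y*(21*b + 24)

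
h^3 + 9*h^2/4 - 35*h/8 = h*(h - 5/4)*(h + 7/2)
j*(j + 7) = j^2 + 7*j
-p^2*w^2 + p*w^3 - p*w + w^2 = w*(-p + w)*(p*w + 1)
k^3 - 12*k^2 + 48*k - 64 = (k - 4)^3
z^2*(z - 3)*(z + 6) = z^4 + 3*z^3 - 18*z^2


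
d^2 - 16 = (d - 4)*(d + 4)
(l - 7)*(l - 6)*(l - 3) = l^3 - 16*l^2 + 81*l - 126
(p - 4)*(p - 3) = p^2 - 7*p + 12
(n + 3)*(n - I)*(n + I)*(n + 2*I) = n^4 + 3*n^3 + 2*I*n^3 + n^2 + 6*I*n^2 + 3*n + 2*I*n + 6*I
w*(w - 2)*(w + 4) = w^3 + 2*w^2 - 8*w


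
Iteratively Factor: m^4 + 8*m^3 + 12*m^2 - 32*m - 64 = (m + 4)*(m^3 + 4*m^2 - 4*m - 16) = (m + 4)^2*(m^2 - 4) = (m - 2)*(m + 4)^2*(m + 2)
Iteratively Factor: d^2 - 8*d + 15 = (d - 5)*(d - 3)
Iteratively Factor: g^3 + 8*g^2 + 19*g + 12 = (g + 4)*(g^2 + 4*g + 3) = (g + 1)*(g + 4)*(g + 3)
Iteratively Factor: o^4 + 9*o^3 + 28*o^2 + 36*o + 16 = (o + 1)*(o^3 + 8*o^2 + 20*o + 16) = (o + 1)*(o + 2)*(o^2 + 6*o + 8) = (o + 1)*(o + 2)^2*(o + 4)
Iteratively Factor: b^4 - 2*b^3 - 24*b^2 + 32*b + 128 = (b + 4)*(b^3 - 6*b^2 + 32) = (b - 4)*(b + 4)*(b^2 - 2*b - 8) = (b - 4)^2*(b + 4)*(b + 2)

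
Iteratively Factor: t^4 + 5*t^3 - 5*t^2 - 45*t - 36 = (t + 1)*(t^3 + 4*t^2 - 9*t - 36) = (t + 1)*(t + 3)*(t^2 + t - 12) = (t + 1)*(t + 3)*(t + 4)*(t - 3)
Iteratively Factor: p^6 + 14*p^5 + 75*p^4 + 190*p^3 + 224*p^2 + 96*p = (p + 4)*(p^5 + 10*p^4 + 35*p^3 + 50*p^2 + 24*p) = (p + 2)*(p + 4)*(p^4 + 8*p^3 + 19*p^2 + 12*p) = (p + 2)*(p + 3)*(p + 4)*(p^3 + 5*p^2 + 4*p) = (p + 1)*(p + 2)*(p + 3)*(p + 4)*(p^2 + 4*p) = (p + 1)*(p + 2)*(p + 3)*(p + 4)^2*(p)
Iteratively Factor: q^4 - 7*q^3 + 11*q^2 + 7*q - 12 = (q - 1)*(q^3 - 6*q^2 + 5*q + 12) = (q - 4)*(q - 1)*(q^2 - 2*q - 3) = (q - 4)*(q - 3)*(q - 1)*(q + 1)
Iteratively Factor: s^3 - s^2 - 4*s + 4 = (s - 2)*(s^2 + s - 2) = (s - 2)*(s + 2)*(s - 1)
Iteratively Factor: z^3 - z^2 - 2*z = (z)*(z^2 - z - 2) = z*(z - 2)*(z + 1)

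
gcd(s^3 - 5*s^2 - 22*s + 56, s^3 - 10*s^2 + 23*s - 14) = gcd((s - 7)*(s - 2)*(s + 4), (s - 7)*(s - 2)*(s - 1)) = s^2 - 9*s + 14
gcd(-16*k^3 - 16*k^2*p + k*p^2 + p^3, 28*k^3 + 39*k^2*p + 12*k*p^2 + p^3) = 4*k^2 + 5*k*p + p^2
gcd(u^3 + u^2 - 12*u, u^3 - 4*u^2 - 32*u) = u^2 + 4*u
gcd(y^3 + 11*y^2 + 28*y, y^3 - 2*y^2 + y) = y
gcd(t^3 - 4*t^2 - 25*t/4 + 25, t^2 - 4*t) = t - 4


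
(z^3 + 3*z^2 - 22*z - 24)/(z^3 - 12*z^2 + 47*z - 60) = (z^2 + 7*z + 6)/(z^2 - 8*z + 15)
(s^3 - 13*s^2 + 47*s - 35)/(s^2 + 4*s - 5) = (s^2 - 12*s + 35)/(s + 5)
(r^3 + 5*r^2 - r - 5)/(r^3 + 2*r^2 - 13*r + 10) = (r + 1)/(r - 2)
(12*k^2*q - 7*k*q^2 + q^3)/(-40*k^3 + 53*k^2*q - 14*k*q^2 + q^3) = q*(-12*k^2 + 7*k*q - q^2)/(40*k^3 - 53*k^2*q + 14*k*q^2 - q^3)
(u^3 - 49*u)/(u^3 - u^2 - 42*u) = (u + 7)/(u + 6)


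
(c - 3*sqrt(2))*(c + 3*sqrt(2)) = c^2 - 18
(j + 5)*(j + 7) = j^2 + 12*j + 35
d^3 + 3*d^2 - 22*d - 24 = (d - 4)*(d + 1)*(d + 6)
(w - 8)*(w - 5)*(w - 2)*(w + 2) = w^4 - 13*w^3 + 36*w^2 + 52*w - 160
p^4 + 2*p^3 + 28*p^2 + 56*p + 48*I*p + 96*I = (p + 2)*(p - 6*I)*(p + 2*I)*(p + 4*I)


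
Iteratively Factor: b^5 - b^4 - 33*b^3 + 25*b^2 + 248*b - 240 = (b - 5)*(b^4 + 4*b^3 - 13*b^2 - 40*b + 48) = (b - 5)*(b + 4)*(b^3 - 13*b + 12) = (b - 5)*(b - 3)*(b + 4)*(b^2 + 3*b - 4) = (b - 5)*(b - 3)*(b - 1)*(b + 4)*(b + 4)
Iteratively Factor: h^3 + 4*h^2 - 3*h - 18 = (h + 3)*(h^2 + h - 6) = (h + 3)^2*(h - 2)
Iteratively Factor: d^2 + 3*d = (d + 3)*(d)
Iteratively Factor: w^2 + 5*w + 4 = (w + 4)*(w + 1)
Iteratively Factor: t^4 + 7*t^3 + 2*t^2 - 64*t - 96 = (t + 4)*(t^3 + 3*t^2 - 10*t - 24) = (t + 4)^2*(t^2 - t - 6) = (t - 3)*(t + 4)^2*(t + 2)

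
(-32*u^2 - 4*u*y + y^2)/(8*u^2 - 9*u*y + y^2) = (4*u + y)/(-u + y)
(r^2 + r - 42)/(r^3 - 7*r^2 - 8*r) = (-r^2 - r + 42)/(r*(-r^2 + 7*r + 8))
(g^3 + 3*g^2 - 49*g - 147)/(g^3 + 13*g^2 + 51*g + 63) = (g - 7)/(g + 3)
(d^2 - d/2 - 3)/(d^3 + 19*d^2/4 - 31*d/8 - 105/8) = 4*(d - 2)/(4*d^2 + 13*d - 35)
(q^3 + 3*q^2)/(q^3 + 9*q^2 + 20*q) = q*(q + 3)/(q^2 + 9*q + 20)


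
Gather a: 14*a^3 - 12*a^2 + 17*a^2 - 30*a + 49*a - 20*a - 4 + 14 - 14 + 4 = 14*a^3 + 5*a^2 - a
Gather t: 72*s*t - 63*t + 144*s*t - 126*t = t*(216*s - 189)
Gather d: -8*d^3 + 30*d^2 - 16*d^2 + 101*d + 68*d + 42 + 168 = -8*d^3 + 14*d^2 + 169*d + 210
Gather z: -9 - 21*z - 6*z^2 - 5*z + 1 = -6*z^2 - 26*z - 8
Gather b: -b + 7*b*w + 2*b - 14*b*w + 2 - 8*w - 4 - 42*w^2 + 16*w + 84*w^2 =b*(1 - 7*w) + 42*w^2 + 8*w - 2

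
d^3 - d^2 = d^2*(d - 1)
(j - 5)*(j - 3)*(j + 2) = j^3 - 6*j^2 - j + 30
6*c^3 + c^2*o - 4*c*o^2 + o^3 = (-3*c + o)*(-2*c + o)*(c + o)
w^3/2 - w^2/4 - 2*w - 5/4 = (w/2 + 1/2)*(w - 5/2)*(w + 1)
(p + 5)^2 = p^2 + 10*p + 25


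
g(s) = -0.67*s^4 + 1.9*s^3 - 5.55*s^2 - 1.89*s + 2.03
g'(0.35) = -5.19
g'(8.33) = -1247.90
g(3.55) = -96.03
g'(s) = -2.68*s^3 + 5.7*s^2 - 11.1*s - 1.89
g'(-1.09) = 20.45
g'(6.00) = -442.17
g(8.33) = -2526.53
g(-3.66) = -278.78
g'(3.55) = -89.36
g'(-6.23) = 936.53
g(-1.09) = -5.91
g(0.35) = 0.76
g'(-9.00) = 2513.43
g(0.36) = 0.71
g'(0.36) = -5.27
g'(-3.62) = 240.12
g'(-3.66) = 246.49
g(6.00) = -667.03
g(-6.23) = -1670.35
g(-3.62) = -269.05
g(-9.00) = -6211.48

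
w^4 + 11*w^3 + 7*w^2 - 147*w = w*(w - 3)*(w + 7)^2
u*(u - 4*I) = u^2 - 4*I*u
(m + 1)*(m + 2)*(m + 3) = m^3 + 6*m^2 + 11*m + 6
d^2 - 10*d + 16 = (d - 8)*(d - 2)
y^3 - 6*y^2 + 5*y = y*(y - 5)*(y - 1)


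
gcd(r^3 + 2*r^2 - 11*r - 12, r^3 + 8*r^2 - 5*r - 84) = r^2 + r - 12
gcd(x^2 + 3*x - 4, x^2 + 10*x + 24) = x + 4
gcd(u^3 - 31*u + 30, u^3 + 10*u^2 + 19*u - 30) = u^2 + 5*u - 6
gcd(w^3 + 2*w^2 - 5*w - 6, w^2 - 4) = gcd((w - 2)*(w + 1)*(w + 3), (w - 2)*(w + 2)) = w - 2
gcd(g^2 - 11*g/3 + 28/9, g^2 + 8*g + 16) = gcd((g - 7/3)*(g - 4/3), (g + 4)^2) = 1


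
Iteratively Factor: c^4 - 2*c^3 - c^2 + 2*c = (c + 1)*(c^3 - 3*c^2 + 2*c) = (c - 1)*(c + 1)*(c^2 - 2*c) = (c - 2)*(c - 1)*(c + 1)*(c)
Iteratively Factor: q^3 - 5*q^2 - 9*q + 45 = (q + 3)*(q^2 - 8*q + 15) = (q - 5)*(q + 3)*(q - 3)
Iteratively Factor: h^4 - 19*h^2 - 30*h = (h + 3)*(h^3 - 3*h^2 - 10*h) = h*(h + 3)*(h^2 - 3*h - 10) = h*(h - 5)*(h + 3)*(h + 2)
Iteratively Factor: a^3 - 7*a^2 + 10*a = (a)*(a^2 - 7*a + 10) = a*(a - 5)*(a - 2)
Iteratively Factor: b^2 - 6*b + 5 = (b - 5)*(b - 1)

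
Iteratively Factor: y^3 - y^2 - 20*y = (y + 4)*(y^2 - 5*y) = (y - 5)*(y + 4)*(y)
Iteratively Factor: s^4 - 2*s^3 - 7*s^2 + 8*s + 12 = (s + 2)*(s^3 - 4*s^2 + s + 6) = (s - 2)*(s + 2)*(s^2 - 2*s - 3) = (s - 3)*(s - 2)*(s + 2)*(s + 1)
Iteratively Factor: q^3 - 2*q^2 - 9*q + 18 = (q - 3)*(q^2 + q - 6) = (q - 3)*(q - 2)*(q + 3)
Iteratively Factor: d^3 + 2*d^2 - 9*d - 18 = (d + 2)*(d^2 - 9) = (d + 2)*(d + 3)*(d - 3)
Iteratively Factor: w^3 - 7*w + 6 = (w - 1)*(w^2 + w - 6) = (w - 1)*(w + 3)*(w - 2)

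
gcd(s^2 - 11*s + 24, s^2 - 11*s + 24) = s^2 - 11*s + 24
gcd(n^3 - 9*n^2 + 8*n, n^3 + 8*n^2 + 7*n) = n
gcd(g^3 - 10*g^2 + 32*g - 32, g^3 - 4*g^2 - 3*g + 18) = 1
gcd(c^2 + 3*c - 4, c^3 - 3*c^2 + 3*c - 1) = c - 1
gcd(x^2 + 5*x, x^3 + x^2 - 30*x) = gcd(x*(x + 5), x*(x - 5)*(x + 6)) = x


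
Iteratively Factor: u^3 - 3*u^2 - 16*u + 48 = (u - 4)*(u^2 + u - 12) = (u - 4)*(u - 3)*(u + 4)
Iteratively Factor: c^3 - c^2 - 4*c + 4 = (c - 1)*(c^2 - 4) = (c - 2)*(c - 1)*(c + 2)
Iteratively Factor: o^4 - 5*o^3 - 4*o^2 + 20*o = (o - 2)*(o^3 - 3*o^2 - 10*o) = (o - 5)*(o - 2)*(o^2 + 2*o) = (o - 5)*(o - 2)*(o + 2)*(o)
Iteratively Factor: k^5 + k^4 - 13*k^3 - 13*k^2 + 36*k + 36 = (k + 3)*(k^4 - 2*k^3 - 7*k^2 + 8*k + 12) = (k + 1)*(k + 3)*(k^3 - 3*k^2 - 4*k + 12) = (k + 1)*(k + 2)*(k + 3)*(k^2 - 5*k + 6) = (k - 2)*(k + 1)*(k + 2)*(k + 3)*(k - 3)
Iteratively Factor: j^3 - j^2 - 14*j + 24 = (j - 2)*(j^2 + j - 12) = (j - 3)*(j - 2)*(j + 4)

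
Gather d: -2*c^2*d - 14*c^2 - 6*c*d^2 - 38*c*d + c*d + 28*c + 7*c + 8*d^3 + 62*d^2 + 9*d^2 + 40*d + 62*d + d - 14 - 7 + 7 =-14*c^2 + 35*c + 8*d^3 + d^2*(71 - 6*c) + d*(-2*c^2 - 37*c + 103) - 14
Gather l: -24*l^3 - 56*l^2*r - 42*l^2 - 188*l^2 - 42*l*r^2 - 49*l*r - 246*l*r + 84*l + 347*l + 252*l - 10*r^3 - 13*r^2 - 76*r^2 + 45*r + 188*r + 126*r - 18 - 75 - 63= -24*l^3 + l^2*(-56*r - 230) + l*(-42*r^2 - 295*r + 683) - 10*r^3 - 89*r^2 + 359*r - 156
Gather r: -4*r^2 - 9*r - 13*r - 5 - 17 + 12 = -4*r^2 - 22*r - 10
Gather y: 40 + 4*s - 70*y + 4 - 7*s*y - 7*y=4*s + y*(-7*s - 77) + 44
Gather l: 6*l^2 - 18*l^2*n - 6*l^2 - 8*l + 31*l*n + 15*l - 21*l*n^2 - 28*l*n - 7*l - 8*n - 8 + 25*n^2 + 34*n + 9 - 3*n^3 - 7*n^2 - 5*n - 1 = -18*l^2*n + l*(-21*n^2 + 3*n) - 3*n^3 + 18*n^2 + 21*n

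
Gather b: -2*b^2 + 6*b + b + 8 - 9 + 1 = -2*b^2 + 7*b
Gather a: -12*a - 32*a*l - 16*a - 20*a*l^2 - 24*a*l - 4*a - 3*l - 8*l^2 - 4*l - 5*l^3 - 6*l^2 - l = a*(-20*l^2 - 56*l - 32) - 5*l^3 - 14*l^2 - 8*l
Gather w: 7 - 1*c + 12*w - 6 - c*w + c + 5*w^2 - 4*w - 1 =5*w^2 + w*(8 - c)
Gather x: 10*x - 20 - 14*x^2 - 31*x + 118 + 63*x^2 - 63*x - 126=49*x^2 - 84*x - 28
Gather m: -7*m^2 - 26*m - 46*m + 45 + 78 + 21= -7*m^2 - 72*m + 144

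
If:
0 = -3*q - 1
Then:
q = -1/3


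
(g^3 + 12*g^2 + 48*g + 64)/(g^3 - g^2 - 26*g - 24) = (g^2 + 8*g + 16)/(g^2 - 5*g - 6)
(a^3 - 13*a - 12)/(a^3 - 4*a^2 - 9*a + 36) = (a + 1)/(a - 3)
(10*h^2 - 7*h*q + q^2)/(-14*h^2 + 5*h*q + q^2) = (-5*h + q)/(7*h + q)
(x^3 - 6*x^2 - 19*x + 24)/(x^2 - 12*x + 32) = (x^2 + 2*x - 3)/(x - 4)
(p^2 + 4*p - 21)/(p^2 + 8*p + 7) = (p - 3)/(p + 1)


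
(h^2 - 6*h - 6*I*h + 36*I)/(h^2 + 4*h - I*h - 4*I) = (h^2 - 6*h*(1 + I) + 36*I)/(h^2 + h*(4 - I) - 4*I)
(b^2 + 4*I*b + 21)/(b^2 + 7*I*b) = (b - 3*I)/b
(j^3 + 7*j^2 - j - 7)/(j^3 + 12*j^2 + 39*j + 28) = (j - 1)/(j + 4)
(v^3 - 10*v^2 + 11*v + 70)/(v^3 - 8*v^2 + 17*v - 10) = (v^2 - 5*v - 14)/(v^2 - 3*v + 2)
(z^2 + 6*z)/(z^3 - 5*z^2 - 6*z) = (z + 6)/(z^2 - 5*z - 6)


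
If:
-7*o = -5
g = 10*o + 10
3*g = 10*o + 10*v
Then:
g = 120/7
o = 5/7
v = 31/7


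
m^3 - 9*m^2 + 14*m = m*(m - 7)*(m - 2)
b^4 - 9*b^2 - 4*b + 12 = (b - 3)*(b - 1)*(b + 2)^2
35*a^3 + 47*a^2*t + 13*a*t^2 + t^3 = (a + t)*(5*a + t)*(7*a + t)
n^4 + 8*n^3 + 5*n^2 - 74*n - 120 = (n - 3)*(n + 2)*(n + 4)*(n + 5)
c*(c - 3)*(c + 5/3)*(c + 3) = c^4 + 5*c^3/3 - 9*c^2 - 15*c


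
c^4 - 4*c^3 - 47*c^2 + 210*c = c*(c - 6)*(c - 5)*(c + 7)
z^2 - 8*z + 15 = (z - 5)*(z - 3)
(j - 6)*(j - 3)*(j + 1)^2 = j^4 - 7*j^3 + j^2 + 27*j + 18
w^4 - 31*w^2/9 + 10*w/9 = w*(w - 5/3)*(w - 1/3)*(w + 2)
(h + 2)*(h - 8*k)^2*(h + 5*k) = h^4 - 11*h^3*k + 2*h^3 - 16*h^2*k^2 - 22*h^2*k + 320*h*k^3 - 32*h*k^2 + 640*k^3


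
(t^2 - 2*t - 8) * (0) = 0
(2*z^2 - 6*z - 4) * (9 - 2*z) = -4*z^3 + 30*z^2 - 46*z - 36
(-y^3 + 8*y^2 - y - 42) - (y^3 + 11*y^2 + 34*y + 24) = -2*y^3 - 3*y^2 - 35*y - 66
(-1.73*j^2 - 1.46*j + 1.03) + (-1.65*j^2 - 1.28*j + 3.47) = -3.38*j^2 - 2.74*j + 4.5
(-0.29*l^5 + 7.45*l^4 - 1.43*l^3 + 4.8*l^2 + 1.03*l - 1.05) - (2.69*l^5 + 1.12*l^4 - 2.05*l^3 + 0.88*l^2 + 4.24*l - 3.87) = -2.98*l^5 + 6.33*l^4 + 0.62*l^3 + 3.92*l^2 - 3.21*l + 2.82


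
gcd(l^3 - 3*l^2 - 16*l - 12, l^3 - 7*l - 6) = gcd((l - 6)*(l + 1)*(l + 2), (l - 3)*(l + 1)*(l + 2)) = l^2 + 3*l + 2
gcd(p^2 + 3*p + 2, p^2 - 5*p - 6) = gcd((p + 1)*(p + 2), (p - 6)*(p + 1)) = p + 1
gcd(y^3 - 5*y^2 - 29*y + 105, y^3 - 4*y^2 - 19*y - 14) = y - 7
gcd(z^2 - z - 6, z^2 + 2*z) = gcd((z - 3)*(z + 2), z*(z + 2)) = z + 2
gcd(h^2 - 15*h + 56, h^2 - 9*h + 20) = 1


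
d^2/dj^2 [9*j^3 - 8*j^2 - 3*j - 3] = 54*j - 16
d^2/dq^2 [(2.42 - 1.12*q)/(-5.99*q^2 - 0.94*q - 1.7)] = ((26.886 - 40.2528*q)*(5.99*q^2 + 0.94*q + 1.7) + (1.12*q - 2.42)*(11.98*q + 0.94)*(23.96*q + 1.88))/(5.99*q^2 + 0.94*q + 1.7)^3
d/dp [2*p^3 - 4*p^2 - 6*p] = 6*p^2 - 8*p - 6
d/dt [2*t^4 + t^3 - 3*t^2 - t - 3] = 8*t^3 + 3*t^2 - 6*t - 1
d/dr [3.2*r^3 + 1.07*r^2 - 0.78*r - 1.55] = 9.6*r^2 + 2.14*r - 0.78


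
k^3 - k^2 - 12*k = k*(k - 4)*(k + 3)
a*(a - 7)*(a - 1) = a^3 - 8*a^2 + 7*a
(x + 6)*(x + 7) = x^2 + 13*x + 42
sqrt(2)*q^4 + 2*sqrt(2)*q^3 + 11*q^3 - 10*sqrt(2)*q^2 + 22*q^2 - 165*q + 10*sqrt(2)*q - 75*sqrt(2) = (q - 3)*(q + 5)*(q + 5*sqrt(2))*(sqrt(2)*q + 1)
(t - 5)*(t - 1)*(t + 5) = t^3 - t^2 - 25*t + 25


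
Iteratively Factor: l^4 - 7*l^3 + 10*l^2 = (l - 5)*(l^3 - 2*l^2) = (l - 5)*(l - 2)*(l^2) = l*(l - 5)*(l - 2)*(l)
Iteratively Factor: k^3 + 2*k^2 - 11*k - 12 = (k + 4)*(k^2 - 2*k - 3) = (k + 1)*(k + 4)*(k - 3)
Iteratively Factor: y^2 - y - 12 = (y + 3)*(y - 4)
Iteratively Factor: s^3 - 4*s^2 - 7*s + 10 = (s - 1)*(s^2 - 3*s - 10) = (s - 5)*(s - 1)*(s + 2)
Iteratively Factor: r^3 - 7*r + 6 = (r + 3)*(r^2 - 3*r + 2) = (r - 1)*(r + 3)*(r - 2)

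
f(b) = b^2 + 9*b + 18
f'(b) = 2*b + 9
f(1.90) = 38.71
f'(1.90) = 12.80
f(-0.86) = 11.00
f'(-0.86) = 7.28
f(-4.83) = -2.14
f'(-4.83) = -0.66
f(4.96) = 87.24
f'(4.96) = 18.92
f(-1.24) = 8.38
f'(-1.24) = 6.52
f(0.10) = 18.91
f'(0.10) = 9.20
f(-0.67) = 12.42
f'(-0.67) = 7.66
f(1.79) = 37.31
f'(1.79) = 12.58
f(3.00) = 54.00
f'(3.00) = 15.00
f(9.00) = 180.00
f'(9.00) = 27.00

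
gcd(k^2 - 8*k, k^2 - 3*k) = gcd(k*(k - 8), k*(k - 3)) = k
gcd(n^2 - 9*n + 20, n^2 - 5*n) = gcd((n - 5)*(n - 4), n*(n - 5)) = n - 5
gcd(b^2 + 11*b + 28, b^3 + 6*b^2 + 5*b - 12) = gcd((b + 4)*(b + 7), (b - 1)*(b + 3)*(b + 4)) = b + 4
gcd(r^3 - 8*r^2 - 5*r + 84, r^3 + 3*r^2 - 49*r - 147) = r^2 - 4*r - 21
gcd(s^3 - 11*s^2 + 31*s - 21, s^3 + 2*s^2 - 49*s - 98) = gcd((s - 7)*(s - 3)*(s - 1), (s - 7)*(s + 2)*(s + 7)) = s - 7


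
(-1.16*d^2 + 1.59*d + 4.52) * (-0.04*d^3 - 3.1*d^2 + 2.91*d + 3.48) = 0.0464*d^5 + 3.5324*d^4 - 8.4854*d^3 - 13.4219*d^2 + 18.6864*d + 15.7296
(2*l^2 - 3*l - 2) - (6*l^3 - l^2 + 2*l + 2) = -6*l^3 + 3*l^2 - 5*l - 4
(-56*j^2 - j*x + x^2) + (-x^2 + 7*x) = -56*j^2 - j*x + 7*x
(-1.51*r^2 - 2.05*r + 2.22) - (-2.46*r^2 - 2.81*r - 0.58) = 0.95*r^2 + 0.76*r + 2.8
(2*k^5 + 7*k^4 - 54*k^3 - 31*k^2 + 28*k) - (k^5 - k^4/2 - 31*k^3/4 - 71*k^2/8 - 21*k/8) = k^5 + 15*k^4/2 - 185*k^3/4 - 177*k^2/8 + 245*k/8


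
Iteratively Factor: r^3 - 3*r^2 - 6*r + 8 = (r - 4)*(r^2 + r - 2) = (r - 4)*(r - 1)*(r + 2)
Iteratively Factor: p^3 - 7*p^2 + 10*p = (p - 5)*(p^2 - 2*p) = p*(p - 5)*(p - 2)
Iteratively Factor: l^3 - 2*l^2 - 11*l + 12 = (l - 4)*(l^2 + 2*l - 3) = (l - 4)*(l - 1)*(l + 3)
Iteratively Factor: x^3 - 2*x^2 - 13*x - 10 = (x + 1)*(x^2 - 3*x - 10) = (x - 5)*(x + 1)*(x + 2)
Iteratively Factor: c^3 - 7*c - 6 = (c + 1)*(c^2 - c - 6) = (c + 1)*(c + 2)*(c - 3)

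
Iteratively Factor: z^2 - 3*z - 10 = (z - 5)*(z + 2)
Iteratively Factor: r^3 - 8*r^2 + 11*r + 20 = (r - 4)*(r^2 - 4*r - 5) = (r - 5)*(r - 4)*(r + 1)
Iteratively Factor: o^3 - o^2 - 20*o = (o + 4)*(o^2 - 5*o) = o*(o + 4)*(o - 5)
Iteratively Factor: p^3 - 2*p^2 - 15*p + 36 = (p + 4)*(p^2 - 6*p + 9) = (p - 3)*(p + 4)*(p - 3)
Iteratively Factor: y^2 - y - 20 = (y + 4)*(y - 5)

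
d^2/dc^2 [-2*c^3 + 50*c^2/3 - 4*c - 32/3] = 100/3 - 12*c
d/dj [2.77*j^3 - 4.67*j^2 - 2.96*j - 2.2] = 8.31*j^2 - 9.34*j - 2.96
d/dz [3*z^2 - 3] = 6*z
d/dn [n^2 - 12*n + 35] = 2*n - 12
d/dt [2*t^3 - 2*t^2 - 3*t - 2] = 6*t^2 - 4*t - 3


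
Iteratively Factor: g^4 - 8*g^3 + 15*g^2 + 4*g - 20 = (g - 2)*(g^3 - 6*g^2 + 3*g + 10) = (g - 2)*(g + 1)*(g^2 - 7*g + 10) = (g - 5)*(g - 2)*(g + 1)*(g - 2)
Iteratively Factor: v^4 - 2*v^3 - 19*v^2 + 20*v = (v - 1)*(v^3 - v^2 - 20*v) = v*(v - 1)*(v^2 - v - 20) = v*(v - 1)*(v + 4)*(v - 5)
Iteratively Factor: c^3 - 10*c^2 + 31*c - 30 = (c - 2)*(c^2 - 8*c + 15) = (c - 3)*(c - 2)*(c - 5)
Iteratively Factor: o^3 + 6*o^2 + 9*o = (o + 3)*(o^2 + 3*o) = (o + 3)^2*(o)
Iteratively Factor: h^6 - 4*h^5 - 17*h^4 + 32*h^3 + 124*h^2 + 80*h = (h - 4)*(h^5 - 17*h^3 - 36*h^2 - 20*h) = (h - 5)*(h - 4)*(h^4 + 5*h^3 + 8*h^2 + 4*h) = (h - 5)*(h - 4)*(h + 1)*(h^3 + 4*h^2 + 4*h) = (h - 5)*(h - 4)*(h + 1)*(h + 2)*(h^2 + 2*h) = h*(h - 5)*(h - 4)*(h + 1)*(h + 2)*(h + 2)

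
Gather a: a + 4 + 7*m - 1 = a + 7*m + 3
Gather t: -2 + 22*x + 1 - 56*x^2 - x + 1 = -56*x^2 + 21*x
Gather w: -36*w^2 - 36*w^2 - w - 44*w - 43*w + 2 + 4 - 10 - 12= -72*w^2 - 88*w - 16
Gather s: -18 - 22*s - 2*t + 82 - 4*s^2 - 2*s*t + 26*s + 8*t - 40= -4*s^2 + s*(4 - 2*t) + 6*t + 24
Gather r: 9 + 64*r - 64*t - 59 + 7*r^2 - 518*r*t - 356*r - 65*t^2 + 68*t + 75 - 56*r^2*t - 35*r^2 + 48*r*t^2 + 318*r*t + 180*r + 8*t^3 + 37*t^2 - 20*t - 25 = r^2*(-56*t - 28) + r*(48*t^2 - 200*t - 112) + 8*t^3 - 28*t^2 - 16*t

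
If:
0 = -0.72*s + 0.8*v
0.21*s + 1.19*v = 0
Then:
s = 0.00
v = 0.00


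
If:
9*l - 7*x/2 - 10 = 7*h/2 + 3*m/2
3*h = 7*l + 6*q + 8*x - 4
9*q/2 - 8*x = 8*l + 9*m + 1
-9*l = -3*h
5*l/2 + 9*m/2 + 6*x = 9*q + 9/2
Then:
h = -8982/215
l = -2994/215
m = 3509/215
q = 776/645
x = -167/43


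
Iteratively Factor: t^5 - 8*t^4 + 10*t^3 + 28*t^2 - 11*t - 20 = (t - 4)*(t^4 - 4*t^3 - 6*t^2 + 4*t + 5) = (t - 4)*(t + 1)*(t^3 - 5*t^2 - t + 5) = (t - 4)*(t - 1)*(t + 1)*(t^2 - 4*t - 5) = (t - 5)*(t - 4)*(t - 1)*(t + 1)*(t + 1)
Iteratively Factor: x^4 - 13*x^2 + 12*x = (x - 1)*(x^3 + x^2 - 12*x) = x*(x - 1)*(x^2 + x - 12) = x*(x - 3)*(x - 1)*(x + 4)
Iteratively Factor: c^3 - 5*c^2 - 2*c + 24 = (c + 2)*(c^2 - 7*c + 12) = (c - 3)*(c + 2)*(c - 4)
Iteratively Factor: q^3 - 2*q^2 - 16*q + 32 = (q - 2)*(q^2 - 16) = (q - 2)*(q + 4)*(q - 4)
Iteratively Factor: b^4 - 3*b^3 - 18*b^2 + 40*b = (b - 2)*(b^3 - b^2 - 20*b) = b*(b - 2)*(b^2 - b - 20) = b*(b - 2)*(b + 4)*(b - 5)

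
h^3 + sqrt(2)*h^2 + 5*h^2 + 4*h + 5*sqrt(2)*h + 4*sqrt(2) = (h + 1)*(h + 4)*(h + sqrt(2))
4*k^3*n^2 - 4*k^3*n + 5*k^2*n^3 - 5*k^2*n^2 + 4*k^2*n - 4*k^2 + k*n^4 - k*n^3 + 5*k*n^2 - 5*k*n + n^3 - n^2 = (k + n)*(4*k + n)*(n - 1)*(k*n + 1)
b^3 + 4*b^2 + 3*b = b*(b + 1)*(b + 3)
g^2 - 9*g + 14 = (g - 7)*(g - 2)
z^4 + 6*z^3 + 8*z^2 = z^2*(z + 2)*(z + 4)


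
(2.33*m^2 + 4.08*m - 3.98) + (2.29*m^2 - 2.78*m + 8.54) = 4.62*m^2 + 1.3*m + 4.56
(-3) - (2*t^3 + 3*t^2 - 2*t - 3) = -2*t^3 - 3*t^2 + 2*t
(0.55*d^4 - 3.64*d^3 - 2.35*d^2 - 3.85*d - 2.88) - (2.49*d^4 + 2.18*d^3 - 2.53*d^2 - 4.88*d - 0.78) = -1.94*d^4 - 5.82*d^3 + 0.18*d^2 + 1.03*d - 2.1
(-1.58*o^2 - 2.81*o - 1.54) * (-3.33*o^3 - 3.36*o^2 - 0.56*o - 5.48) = 5.2614*o^5 + 14.6661*o^4 + 15.4546*o^3 + 15.4064*o^2 + 16.2612*o + 8.4392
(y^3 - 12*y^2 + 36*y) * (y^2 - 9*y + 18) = y^5 - 21*y^4 + 162*y^3 - 540*y^2 + 648*y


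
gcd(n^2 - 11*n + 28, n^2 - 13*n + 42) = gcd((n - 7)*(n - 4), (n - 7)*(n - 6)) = n - 7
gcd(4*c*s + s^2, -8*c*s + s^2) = s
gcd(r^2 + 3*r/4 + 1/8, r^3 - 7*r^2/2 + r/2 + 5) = 1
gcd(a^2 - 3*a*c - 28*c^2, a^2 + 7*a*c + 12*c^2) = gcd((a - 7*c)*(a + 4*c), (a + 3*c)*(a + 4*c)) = a + 4*c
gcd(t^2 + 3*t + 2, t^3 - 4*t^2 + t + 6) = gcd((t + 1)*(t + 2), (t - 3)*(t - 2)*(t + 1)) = t + 1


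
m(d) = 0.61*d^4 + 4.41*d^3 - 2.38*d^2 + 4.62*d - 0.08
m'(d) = 2.44*d^3 + 13.23*d^2 - 4.76*d + 4.62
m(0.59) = 2.80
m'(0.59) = 6.92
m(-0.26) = -1.52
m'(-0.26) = 6.71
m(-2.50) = -71.58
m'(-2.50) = 61.08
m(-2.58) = -76.55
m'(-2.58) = 63.06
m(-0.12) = -0.68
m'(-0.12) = 5.38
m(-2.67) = -82.32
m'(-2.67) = 65.20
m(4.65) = 698.54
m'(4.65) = 513.88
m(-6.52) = -251.34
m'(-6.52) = -78.22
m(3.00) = 160.84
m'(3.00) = 175.29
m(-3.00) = -105.02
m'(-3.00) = 72.09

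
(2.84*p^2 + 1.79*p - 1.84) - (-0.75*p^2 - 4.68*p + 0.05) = 3.59*p^2 + 6.47*p - 1.89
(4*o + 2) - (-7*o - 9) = 11*o + 11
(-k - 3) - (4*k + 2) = -5*k - 5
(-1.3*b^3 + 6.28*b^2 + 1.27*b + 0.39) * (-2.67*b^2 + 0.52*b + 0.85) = 3.471*b^5 - 17.4436*b^4 - 1.2303*b^3 + 4.9571*b^2 + 1.2823*b + 0.3315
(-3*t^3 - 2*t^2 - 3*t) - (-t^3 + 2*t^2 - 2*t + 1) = -2*t^3 - 4*t^2 - t - 1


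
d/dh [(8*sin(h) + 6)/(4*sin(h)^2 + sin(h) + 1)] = 2*(-16*sin(h)^2 - 24*sin(h) + 1)*cos(h)/(4*sin(h)^2 + sin(h) + 1)^2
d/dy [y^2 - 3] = 2*y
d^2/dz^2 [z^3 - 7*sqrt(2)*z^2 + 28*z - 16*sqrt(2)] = 6*z - 14*sqrt(2)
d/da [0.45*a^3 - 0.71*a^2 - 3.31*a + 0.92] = 1.35*a^2 - 1.42*a - 3.31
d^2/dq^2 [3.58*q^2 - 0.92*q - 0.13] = 7.16000000000000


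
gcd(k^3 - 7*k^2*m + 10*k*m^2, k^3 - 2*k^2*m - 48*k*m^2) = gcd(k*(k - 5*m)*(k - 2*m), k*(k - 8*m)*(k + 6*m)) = k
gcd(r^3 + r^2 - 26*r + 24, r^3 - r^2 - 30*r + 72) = r^2 + 2*r - 24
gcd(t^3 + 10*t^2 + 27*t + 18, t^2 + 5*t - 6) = t + 6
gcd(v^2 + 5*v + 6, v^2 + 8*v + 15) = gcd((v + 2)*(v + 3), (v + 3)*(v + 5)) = v + 3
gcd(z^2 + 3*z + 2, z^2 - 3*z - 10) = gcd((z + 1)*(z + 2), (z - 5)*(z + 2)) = z + 2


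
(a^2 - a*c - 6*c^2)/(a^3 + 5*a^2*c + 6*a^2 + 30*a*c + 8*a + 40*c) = (a^2 - a*c - 6*c^2)/(a^3 + 5*a^2*c + 6*a^2 + 30*a*c + 8*a + 40*c)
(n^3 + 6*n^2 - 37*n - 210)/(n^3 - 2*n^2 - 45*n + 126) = (n + 5)/(n - 3)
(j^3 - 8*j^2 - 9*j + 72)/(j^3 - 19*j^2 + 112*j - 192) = (j + 3)/(j - 8)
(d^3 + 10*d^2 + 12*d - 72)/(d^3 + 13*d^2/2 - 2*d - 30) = 2*(d + 6)/(2*d + 5)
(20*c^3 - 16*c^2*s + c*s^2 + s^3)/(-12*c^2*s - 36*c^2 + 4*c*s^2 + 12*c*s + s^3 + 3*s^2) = (-10*c^2 + 3*c*s + s^2)/(6*c*s + 18*c + s^2 + 3*s)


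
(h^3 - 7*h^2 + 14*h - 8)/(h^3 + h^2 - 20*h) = (h^2 - 3*h + 2)/(h*(h + 5))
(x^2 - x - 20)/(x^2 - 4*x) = (x^2 - x - 20)/(x*(x - 4))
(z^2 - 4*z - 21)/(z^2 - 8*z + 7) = (z + 3)/(z - 1)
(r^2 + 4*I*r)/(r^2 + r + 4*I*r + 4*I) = r/(r + 1)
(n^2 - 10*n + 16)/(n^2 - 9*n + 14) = (n - 8)/(n - 7)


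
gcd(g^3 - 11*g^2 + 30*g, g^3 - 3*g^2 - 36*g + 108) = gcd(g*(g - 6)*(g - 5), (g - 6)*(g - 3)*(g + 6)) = g - 6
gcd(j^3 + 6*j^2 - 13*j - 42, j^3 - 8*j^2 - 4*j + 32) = j + 2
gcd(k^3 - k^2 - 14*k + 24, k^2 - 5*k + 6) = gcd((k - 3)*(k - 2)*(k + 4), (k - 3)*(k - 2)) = k^2 - 5*k + 6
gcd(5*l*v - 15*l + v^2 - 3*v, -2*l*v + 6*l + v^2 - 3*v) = v - 3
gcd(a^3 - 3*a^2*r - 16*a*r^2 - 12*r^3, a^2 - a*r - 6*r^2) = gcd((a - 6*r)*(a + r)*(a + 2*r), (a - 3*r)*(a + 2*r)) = a + 2*r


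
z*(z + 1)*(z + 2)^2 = z^4 + 5*z^3 + 8*z^2 + 4*z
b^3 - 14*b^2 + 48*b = b*(b - 8)*(b - 6)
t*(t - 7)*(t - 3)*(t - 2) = t^4 - 12*t^3 + 41*t^2 - 42*t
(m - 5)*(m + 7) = m^2 + 2*m - 35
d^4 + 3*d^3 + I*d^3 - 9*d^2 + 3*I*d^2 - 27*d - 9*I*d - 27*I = (d - 3)*(d + 3)^2*(d + I)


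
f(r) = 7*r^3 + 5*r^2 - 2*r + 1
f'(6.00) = 814.00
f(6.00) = 1681.00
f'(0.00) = -2.00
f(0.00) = 1.00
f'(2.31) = 133.16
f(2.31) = 109.35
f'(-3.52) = 223.00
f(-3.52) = -235.31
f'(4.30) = 429.29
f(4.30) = 641.40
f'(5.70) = 737.29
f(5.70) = 1448.40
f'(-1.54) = 32.40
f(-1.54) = -9.63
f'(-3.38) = 204.11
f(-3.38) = -205.42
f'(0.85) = 21.67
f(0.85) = 7.21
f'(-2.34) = 89.59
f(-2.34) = -56.63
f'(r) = 21*r^2 + 10*r - 2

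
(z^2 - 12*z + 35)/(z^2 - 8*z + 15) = (z - 7)/(z - 3)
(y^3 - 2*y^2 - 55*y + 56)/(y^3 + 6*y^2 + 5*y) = (y^3 - 2*y^2 - 55*y + 56)/(y*(y^2 + 6*y + 5))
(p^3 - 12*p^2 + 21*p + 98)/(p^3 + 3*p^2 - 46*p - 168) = (p^2 - 5*p - 14)/(p^2 + 10*p + 24)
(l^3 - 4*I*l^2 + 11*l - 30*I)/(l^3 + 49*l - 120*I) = (l^2 + I*l + 6)/(l^2 + 5*I*l + 24)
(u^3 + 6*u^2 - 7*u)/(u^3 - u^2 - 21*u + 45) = u*(u^2 + 6*u - 7)/(u^3 - u^2 - 21*u + 45)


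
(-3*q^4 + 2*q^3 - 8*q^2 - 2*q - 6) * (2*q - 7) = -6*q^5 + 25*q^4 - 30*q^3 + 52*q^2 + 2*q + 42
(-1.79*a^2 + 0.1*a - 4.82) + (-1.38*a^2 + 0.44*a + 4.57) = -3.17*a^2 + 0.54*a - 0.25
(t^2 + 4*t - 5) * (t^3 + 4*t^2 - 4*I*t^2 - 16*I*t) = t^5 + 8*t^4 - 4*I*t^4 + 11*t^3 - 32*I*t^3 - 20*t^2 - 44*I*t^2 + 80*I*t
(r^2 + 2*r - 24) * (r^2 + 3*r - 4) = r^4 + 5*r^3 - 22*r^2 - 80*r + 96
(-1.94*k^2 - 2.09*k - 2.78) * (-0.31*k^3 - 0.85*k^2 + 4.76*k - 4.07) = 0.6014*k^5 + 2.2969*k^4 - 6.5961*k^3 + 0.3104*k^2 - 4.7265*k + 11.3146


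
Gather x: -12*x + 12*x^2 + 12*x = 12*x^2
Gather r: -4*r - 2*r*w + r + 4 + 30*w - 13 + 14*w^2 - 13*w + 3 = r*(-2*w - 3) + 14*w^2 + 17*w - 6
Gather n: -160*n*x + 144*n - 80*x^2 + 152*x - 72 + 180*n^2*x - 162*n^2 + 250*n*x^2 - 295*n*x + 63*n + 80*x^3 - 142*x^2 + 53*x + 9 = n^2*(180*x - 162) + n*(250*x^2 - 455*x + 207) + 80*x^3 - 222*x^2 + 205*x - 63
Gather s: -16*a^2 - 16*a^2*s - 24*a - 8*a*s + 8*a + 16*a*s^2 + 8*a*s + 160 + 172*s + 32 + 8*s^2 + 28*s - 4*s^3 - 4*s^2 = -16*a^2 - 16*a - 4*s^3 + s^2*(16*a + 4) + s*(200 - 16*a^2) + 192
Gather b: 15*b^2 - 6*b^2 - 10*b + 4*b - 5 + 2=9*b^2 - 6*b - 3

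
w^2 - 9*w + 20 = (w - 5)*(w - 4)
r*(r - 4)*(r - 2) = r^3 - 6*r^2 + 8*r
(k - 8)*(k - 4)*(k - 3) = k^3 - 15*k^2 + 68*k - 96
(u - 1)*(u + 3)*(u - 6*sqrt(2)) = u^3 - 6*sqrt(2)*u^2 + 2*u^2 - 12*sqrt(2)*u - 3*u + 18*sqrt(2)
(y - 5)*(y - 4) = y^2 - 9*y + 20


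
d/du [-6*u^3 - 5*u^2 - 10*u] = -18*u^2 - 10*u - 10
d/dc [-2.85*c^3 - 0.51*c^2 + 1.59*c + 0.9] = -8.55*c^2 - 1.02*c + 1.59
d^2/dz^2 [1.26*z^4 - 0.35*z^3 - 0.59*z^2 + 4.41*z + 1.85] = 15.12*z^2 - 2.1*z - 1.18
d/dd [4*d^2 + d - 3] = 8*d + 1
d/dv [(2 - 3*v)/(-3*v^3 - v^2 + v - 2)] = (9*v^3 + 3*v^2 - 3*v - (3*v - 2)*(9*v^2 + 2*v - 1) + 6)/(3*v^3 + v^2 - v + 2)^2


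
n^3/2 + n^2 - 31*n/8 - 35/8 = (n/2 + 1/2)*(n - 5/2)*(n + 7/2)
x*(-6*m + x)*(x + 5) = -6*m*x^2 - 30*m*x + x^3 + 5*x^2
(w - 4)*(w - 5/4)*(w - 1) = w^3 - 25*w^2/4 + 41*w/4 - 5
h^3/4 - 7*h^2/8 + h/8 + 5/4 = (h/4 + 1/4)*(h - 5/2)*(h - 2)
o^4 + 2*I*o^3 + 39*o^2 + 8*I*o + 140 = (o - 5*I)*(o - 2*I)*(o + 2*I)*(o + 7*I)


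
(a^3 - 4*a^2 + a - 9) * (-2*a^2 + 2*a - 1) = -2*a^5 + 10*a^4 - 11*a^3 + 24*a^2 - 19*a + 9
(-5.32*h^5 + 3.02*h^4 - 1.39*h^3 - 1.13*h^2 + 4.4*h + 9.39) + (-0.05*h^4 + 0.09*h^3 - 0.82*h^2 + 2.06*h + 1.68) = -5.32*h^5 + 2.97*h^4 - 1.3*h^3 - 1.95*h^2 + 6.46*h + 11.07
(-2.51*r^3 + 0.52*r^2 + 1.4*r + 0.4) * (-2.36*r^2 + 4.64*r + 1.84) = 5.9236*r^5 - 12.8736*r^4 - 5.5096*r^3 + 6.5088*r^2 + 4.432*r + 0.736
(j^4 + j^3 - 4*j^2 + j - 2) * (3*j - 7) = 3*j^5 - 4*j^4 - 19*j^3 + 31*j^2 - 13*j + 14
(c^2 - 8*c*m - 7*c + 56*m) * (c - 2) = c^3 - 8*c^2*m - 9*c^2 + 72*c*m + 14*c - 112*m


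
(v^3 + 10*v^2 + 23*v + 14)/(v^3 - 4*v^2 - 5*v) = (v^2 + 9*v + 14)/(v*(v - 5))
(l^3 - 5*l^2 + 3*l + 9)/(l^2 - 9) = (l^2 - 2*l - 3)/(l + 3)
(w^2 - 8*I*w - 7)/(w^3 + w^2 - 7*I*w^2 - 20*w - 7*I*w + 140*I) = (w - I)/(w^2 + w - 20)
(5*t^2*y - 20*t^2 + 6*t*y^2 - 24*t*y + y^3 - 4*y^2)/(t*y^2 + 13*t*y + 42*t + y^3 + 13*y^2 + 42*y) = (5*t*y - 20*t + y^2 - 4*y)/(y^2 + 13*y + 42)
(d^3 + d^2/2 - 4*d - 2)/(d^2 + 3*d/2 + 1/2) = (d^2 - 4)/(d + 1)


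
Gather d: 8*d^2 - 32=8*d^2 - 32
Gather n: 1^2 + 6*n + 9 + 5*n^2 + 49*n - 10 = 5*n^2 + 55*n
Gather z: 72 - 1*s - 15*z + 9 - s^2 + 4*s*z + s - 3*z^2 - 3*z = -s^2 - 3*z^2 + z*(4*s - 18) + 81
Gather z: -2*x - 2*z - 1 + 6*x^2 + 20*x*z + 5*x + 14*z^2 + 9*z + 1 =6*x^2 + 3*x + 14*z^2 + z*(20*x + 7)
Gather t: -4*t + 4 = 4 - 4*t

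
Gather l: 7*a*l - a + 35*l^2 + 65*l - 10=-a + 35*l^2 + l*(7*a + 65) - 10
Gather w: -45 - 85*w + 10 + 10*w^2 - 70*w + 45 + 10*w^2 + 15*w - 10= 20*w^2 - 140*w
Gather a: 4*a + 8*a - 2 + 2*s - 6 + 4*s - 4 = 12*a + 6*s - 12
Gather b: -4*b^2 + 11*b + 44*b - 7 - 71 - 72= -4*b^2 + 55*b - 150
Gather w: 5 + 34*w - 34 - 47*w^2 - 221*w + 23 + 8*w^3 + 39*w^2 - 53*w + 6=8*w^3 - 8*w^2 - 240*w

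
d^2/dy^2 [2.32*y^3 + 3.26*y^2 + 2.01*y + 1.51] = 13.92*y + 6.52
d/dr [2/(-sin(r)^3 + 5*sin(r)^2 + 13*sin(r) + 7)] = 2*(3*sin(r) - 13)*cos(r)/((sin(r) - 7)^2*(sin(r) + 1)^3)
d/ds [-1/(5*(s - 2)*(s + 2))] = 2*s/(5*(s - 2)^2*(s + 2)^2)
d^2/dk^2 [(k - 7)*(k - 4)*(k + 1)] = 6*k - 20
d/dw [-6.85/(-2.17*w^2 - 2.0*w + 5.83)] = (-29.729*w - 13.7)/(2.17*w^2 + 2.0*w - 5.83)^2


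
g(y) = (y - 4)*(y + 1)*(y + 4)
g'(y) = (y - 4)*(y + 1) + (y - 4)*(y + 4) + (y + 1)*(y + 4) = 3*y^2 + 2*y - 16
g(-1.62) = 8.29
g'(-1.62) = -11.37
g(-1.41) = 5.74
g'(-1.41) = -12.86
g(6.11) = 151.67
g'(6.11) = 108.22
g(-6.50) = -144.38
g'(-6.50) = 97.75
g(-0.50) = -7.88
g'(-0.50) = -16.25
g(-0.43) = -9.01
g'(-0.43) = -16.31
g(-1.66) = 8.74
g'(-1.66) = -11.05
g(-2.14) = 13.02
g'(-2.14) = -6.54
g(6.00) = 140.00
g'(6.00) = 104.00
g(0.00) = -16.00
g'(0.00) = -16.00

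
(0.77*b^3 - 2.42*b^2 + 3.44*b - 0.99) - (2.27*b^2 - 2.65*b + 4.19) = 0.77*b^3 - 4.69*b^2 + 6.09*b - 5.18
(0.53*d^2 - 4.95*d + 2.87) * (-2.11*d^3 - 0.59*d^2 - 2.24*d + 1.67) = -1.1183*d^5 + 10.1318*d^4 - 4.3224*d^3 + 10.2798*d^2 - 14.6953*d + 4.7929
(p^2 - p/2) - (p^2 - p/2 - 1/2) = 1/2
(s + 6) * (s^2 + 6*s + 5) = s^3 + 12*s^2 + 41*s + 30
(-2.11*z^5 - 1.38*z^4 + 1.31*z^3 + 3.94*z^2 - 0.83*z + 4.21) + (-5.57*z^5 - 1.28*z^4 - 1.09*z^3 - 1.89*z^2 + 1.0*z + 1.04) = -7.68*z^5 - 2.66*z^4 + 0.22*z^3 + 2.05*z^2 + 0.17*z + 5.25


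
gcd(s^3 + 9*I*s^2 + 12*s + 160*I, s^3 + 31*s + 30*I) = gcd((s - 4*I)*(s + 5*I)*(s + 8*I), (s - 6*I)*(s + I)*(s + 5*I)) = s + 5*I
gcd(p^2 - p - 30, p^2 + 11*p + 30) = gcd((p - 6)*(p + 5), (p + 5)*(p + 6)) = p + 5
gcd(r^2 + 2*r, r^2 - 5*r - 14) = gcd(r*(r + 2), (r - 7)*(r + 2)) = r + 2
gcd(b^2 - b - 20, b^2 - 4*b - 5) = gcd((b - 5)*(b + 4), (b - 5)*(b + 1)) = b - 5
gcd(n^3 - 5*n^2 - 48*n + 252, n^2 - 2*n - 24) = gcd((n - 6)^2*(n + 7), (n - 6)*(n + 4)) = n - 6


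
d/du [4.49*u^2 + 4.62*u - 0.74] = 8.98*u + 4.62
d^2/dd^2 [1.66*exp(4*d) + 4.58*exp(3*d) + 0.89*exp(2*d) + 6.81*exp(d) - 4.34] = (26.56*exp(3*d) + 41.22*exp(2*d) + 3.56*exp(d) + 6.81)*exp(d)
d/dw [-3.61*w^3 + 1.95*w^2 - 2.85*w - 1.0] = -10.83*w^2 + 3.9*w - 2.85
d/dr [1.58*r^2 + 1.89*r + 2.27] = 3.16*r + 1.89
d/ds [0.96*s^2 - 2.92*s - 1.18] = 1.92*s - 2.92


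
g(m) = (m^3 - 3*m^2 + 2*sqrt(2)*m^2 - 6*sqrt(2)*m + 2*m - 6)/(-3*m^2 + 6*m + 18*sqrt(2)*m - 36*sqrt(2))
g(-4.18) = 0.23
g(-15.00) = 2.77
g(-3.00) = 0.09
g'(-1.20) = 0.02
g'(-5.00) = -0.17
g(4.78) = 2.21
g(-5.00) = 0.36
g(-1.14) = 0.00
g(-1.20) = 0.00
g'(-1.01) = 0.04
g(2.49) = -0.88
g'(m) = (6*m - 18*sqrt(2) - 6)*(m^3 - 3*m^2 + 2*sqrt(2)*m^2 - 6*sqrt(2)*m + 2*m - 6)/(-3*m^2 + 6*m + 18*sqrt(2)*m - 36*sqrt(2))^2 + (3*m^2 - 6*m + 4*sqrt(2)*m - 6*sqrt(2) + 2)/(-3*m^2 + 6*m + 18*sqrt(2)*m - 36*sqrt(2)) = (-m^4 + 4*m^3 + 12*sqrt(2)*m^3 - 56*sqrt(2)*m^2 + 20*m^2 - 108*m + 72*sqrt(2)*m + 12*sqrt(2) + 156)/(3*(m^4 - 12*sqrt(2)*m^3 - 4*m^3 + 48*sqrt(2)*m^2 + 76*m^2 - 288*m - 48*sqrt(2)*m + 288))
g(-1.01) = 0.01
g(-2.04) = 0.02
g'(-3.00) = -0.10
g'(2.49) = 2.93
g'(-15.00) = -0.28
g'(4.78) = 1.76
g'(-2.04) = -0.05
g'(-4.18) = -0.15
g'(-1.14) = 0.03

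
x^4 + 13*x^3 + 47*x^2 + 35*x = x*(x + 1)*(x + 5)*(x + 7)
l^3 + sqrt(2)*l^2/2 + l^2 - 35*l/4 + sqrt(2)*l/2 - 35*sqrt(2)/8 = (l - 5/2)*(l + 7/2)*(l + sqrt(2)/2)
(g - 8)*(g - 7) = g^2 - 15*g + 56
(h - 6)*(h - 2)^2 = h^3 - 10*h^2 + 28*h - 24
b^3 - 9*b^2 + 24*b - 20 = (b - 5)*(b - 2)^2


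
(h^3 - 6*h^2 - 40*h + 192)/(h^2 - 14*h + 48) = (h^2 + 2*h - 24)/(h - 6)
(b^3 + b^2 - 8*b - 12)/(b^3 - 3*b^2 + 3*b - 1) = (b^3 + b^2 - 8*b - 12)/(b^3 - 3*b^2 + 3*b - 1)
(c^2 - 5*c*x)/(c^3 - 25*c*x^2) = 1/(c + 5*x)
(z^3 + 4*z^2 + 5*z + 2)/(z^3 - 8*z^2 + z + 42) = (z^2 + 2*z + 1)/(z^2 - 10*z + 21)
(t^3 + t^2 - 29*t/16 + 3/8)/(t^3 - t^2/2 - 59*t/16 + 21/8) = (4*t - 1)/(4*t - 7)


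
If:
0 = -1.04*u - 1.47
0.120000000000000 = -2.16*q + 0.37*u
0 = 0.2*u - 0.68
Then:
No Solution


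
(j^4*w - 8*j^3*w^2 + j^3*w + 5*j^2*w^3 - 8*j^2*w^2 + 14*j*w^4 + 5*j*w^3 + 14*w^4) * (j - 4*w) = j^5*w - 12*j^4*w^2 + j^4*w + 37*j^3*w^3 - 12*j^3*w^2 - 6*j^2*w^4 + 37*j^2*w^3 - 56*j*w^5 - 6*j*w^4 - 56*w^5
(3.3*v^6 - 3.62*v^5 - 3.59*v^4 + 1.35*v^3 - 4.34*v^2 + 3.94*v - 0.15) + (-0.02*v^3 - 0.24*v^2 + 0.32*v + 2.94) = 3.3*v^6 - 3.62*v^5 - 3.59*v^4 + 1.33*v^3 - 4.58*v^2 + 4.26*v + 2.79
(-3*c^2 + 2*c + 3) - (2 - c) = -3*c^2 + 3*c + 1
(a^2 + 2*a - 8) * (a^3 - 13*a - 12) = a^5 + 2*a^4 - 21*a^3 - 38*a^2 + 80*a + 96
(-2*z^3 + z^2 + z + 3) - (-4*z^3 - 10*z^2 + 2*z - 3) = 2*z^3 + 11*z^2 - z + 6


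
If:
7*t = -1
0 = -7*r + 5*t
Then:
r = -5/49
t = -1/7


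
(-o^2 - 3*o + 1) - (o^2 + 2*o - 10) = -2*o^2 - 5*o + 11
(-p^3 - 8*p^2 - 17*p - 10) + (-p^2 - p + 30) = -p^3 - 9*p^2 - 18*p + 20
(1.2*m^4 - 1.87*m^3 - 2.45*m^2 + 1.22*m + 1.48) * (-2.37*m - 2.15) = -2.844*m^5 + 1.8519*m^4 + 9.827*m^3 + 2.3761*m^2 - 6.1306*m - 3.182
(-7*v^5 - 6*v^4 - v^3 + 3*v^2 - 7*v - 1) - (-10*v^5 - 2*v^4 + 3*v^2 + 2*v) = 3*v^5 - 4*v^4 - v^3 - 9*v - 1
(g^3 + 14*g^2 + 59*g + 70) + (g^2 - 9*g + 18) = g^3 + 15*g^2 + 50*g + 88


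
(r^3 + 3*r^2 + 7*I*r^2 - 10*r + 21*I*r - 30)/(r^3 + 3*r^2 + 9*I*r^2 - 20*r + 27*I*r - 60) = (r + 2*I)/(r + 4*I)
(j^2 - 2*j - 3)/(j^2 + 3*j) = (j^2 - 2*j - 3)/(j*(j + 3))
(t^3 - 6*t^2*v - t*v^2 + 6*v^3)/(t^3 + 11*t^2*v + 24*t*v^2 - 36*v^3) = (t^2 - 5*t*v - 6*v^2)/(t^2 + 12*t*v + 36*v^2)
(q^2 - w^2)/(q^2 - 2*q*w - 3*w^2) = (q - w)/(q - 3*w)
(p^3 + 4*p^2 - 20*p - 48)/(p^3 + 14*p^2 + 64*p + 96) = (p^2 - 2*p - 8)/(p^2 + 8*p + 16)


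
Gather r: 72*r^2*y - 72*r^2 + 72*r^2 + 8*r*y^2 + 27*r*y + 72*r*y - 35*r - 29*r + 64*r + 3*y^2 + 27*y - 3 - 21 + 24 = 72*r^2*y + r*(8*y^2 + 99*y) + 3*y^2 + 27*y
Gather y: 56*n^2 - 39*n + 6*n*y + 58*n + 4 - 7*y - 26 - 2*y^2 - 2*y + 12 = 56*n^2 + 19*n - 2*y^2 + y*(6*n - 9) - 10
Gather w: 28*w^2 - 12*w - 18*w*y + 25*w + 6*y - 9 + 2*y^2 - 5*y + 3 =28*w^2 + w*(13 - 18*y) + 2*y^2 + y - 6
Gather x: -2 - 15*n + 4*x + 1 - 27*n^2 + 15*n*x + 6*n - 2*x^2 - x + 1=-27*n^2 - 9*n - 2*x^2 + x*(15*n + 3)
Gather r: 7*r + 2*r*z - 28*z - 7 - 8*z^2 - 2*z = r*(2*z + 7) - 8*z^2 - 30*z - 7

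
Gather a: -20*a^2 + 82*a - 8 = -20*a^2 + 82*a - 8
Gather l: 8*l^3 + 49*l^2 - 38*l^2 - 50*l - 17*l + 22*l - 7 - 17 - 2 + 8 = 8*l^3 + 11*l^2 - 45*l - 18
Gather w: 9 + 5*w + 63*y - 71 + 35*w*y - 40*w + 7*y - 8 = w*(35*y - 35) + 70*y - 70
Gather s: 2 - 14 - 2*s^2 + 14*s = -2*s^2 + 14*s - 12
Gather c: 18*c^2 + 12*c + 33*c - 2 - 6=18*c^2 + 45*c - 8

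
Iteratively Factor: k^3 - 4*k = (k)*(k^2 - 4) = k*(k + 2)*(k - 2)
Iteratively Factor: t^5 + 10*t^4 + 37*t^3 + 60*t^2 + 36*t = (t)*(t^4 + 10*t^3 + 37*t^2 + 60*t + 36) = t*(t + 2)*(t^3 + 8*t^2 + 21*t + 18) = t*(t + 2)^2*(t^2 + 6*t + 9) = t*(t + 2)^2*(t + 3)*(t + 3)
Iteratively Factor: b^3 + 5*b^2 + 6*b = (b)*(b^2 + 5*b + 6) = b*(b + 3)*(b + 2)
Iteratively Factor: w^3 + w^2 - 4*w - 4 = (w + 2)*(w^2 - w - 2) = (w + 1)*(w + 2)*(w - 2)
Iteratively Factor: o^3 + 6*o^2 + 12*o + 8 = (o + 2)*(o^2 + 4*o + 4) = (o + 2)^2*(o + 2)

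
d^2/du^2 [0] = 0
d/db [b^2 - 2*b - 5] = 2*b - 2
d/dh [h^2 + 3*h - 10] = 2*h + 3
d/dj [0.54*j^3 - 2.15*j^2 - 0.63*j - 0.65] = 1.62*j^2 - 4.3*j - 0.63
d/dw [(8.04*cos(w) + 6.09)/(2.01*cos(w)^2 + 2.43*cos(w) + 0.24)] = (16.1604*cos(w)^2 + 24.4818*cos(w) + 12.8691)*sin(w)/(4.0401*cos(w)^4 + 9.7686*cos(w)^3 + 6.8697*cos(w)^2 + 1.1664*cos(w) + 0.0576)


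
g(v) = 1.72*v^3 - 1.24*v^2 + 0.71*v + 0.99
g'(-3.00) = 54.59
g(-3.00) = -58.74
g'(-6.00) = 201.35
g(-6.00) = -419.43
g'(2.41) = 24.70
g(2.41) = 19.57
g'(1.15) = 4.68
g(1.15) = 2.78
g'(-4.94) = 138.88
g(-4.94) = -240.13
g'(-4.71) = 126.86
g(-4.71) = -209.58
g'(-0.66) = 4.59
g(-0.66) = -0.51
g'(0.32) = 0.44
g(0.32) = 1.15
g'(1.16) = 4.78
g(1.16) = 2.83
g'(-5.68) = 181.27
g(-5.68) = -358.24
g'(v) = 5.16*v^2 - 2.48*v + 0.71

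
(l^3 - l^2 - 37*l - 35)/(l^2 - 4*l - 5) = (l^2 - 2*l - 35)/(l - 5)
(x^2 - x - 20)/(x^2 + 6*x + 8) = (x - 5)/(x + 2)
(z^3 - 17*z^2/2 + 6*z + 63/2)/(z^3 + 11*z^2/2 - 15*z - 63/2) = (z - 7)/(z + 7)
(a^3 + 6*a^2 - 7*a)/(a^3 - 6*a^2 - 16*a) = (-a^2 - 6*a + 7)/(-a^2 + 6*a + 16)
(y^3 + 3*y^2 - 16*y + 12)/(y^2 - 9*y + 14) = (y^2 + 5*y - 6)/(y - 7)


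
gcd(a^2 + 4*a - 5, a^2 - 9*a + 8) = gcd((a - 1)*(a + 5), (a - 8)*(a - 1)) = a - 1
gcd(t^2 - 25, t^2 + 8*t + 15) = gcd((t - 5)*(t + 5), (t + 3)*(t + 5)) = t + 5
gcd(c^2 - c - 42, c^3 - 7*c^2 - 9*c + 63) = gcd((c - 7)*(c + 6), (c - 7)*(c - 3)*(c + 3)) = c - 7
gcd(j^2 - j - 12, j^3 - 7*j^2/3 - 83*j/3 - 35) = j + 3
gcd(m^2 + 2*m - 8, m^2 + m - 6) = m - 2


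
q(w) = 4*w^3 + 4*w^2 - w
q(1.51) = 21.38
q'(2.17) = 72.87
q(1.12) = 9.52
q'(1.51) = 38.44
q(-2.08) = -16.61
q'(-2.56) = 57.16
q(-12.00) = -6324.00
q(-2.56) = -38.33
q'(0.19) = 0.95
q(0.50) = 1.00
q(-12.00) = -6324.00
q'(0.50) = 6.00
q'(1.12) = 23.01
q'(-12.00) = 1631.00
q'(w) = 12*w^2 + 8*w - 1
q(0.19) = -0.02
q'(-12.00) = 1631.00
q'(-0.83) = 0.63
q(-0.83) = 1.30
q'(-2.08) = 34.28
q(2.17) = 57.54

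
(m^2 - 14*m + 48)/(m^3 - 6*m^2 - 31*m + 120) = (m - 6)/(m^2 + 2*m - 15)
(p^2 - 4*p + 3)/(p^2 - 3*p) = (p - 1)/p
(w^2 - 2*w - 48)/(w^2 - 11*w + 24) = (w + 6)/(w - 3)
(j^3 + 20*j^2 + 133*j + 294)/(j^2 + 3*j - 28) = (j^2 + 13*j + 42)/(j - 4)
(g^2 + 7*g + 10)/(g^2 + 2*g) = (g + 5)/g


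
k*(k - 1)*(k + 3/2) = k^3 + k^2/2 - 3*k/2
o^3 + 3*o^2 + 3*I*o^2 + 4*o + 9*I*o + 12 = (o + 3)*(o - I)*(o + 4*I)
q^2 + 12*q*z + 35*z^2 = (q + 5*z)*(q + 7*z)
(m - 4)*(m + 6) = m^2 + 2*m - 24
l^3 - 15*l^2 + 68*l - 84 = (l - 7)*(l - 6)*(l - 2)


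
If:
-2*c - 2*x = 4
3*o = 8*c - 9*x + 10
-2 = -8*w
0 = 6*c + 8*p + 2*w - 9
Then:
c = -x - 2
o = -17*x/3 - 2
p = 3*x/4 + 41/16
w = 1/4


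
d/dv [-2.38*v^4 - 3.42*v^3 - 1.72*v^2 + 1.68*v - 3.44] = -9.52*v^3 - 10.26*v^2 - 3.44*v + 1.68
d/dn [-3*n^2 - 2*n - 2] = -6*n - 2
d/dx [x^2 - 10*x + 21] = 2*x - 10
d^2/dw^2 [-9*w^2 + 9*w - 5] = -18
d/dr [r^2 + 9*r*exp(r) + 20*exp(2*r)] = 9*r*exp(r) + 2*r + 40*exp(2*r) + 9*exp(r)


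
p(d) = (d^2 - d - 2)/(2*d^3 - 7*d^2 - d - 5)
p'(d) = (2*d - 1)/(2*d^3 - 7*d^2 - d - 5) + (-6*d^2 + 14*d + 1)*(d^2 - d - 2)/(2*d^3 - 7*d^2 - d - 5)^2 = ((1 - 2*d)*(-2*d^3 + 7*d^2 + d + 5) - (-6*d^2 + 14*d + 1)*(-d^2 + d + 2))/(-2*d^3 + 7*d^2 + d + 5)^2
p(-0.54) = 0.17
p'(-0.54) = 0.51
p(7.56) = 0.11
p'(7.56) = -0.02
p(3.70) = -2.48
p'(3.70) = -24.54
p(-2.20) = -0.09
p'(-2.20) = 0.00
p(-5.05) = -0.07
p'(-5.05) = -0.01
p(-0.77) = 0.07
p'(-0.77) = 0.37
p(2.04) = -0.01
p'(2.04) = -0.16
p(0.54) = 0.31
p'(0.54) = -0.30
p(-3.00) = -0.08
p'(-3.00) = -0.00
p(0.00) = 0.40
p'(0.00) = 0.12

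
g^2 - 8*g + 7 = (g - 7)*(g - 1)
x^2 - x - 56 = (x - 8)*(x + 7)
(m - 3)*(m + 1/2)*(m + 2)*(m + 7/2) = m^4 + 3*m^3 - 33*m^2/4 - 103*m/4 - 21/2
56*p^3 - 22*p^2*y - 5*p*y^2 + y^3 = (-7*p + y)*(-2*p + y)*(4*p + y)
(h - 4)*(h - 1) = h^2 - 5*h + 4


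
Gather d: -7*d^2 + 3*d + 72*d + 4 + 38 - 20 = -7*d^2 + 75*d + 22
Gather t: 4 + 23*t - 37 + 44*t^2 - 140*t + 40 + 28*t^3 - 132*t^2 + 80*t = 28*t^3 - 88*t^2 - 37*t + 7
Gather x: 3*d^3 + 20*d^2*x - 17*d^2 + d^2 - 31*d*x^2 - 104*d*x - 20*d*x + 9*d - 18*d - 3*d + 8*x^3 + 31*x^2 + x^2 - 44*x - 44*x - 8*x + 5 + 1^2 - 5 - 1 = 3*d^3 - 16*d^2 - 12*d + 8*x^3 + x^2*(32 - 31*d) + x*(20*d^2 - 124*d - 96)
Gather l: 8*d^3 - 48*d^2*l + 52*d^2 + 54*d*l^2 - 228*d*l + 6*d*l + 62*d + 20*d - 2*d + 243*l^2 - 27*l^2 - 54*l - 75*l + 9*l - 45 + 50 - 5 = 8*d^3 + 52*d^2 + 80*d + l^2*(54*d + 216) + l*(-48*d^2 - 222*d - 120)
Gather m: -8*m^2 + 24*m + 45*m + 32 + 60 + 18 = -8*m^2 + 69*m + 110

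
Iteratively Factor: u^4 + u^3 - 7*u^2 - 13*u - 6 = (u + 1)*(u^3 - 7*u - 6) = (u + 1)^2*(u^2 - u - 6) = (u - 3)*(u + 1)^2*(u + 2)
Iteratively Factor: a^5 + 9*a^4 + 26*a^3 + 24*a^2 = (a)*(a^4 + 9*a^3 + 26*a^2 + 24*a) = a^2*(a^3 + 9*a^2 + 26*a + 24) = a^2*(a + 3)*(a^2 + 6*a + 8) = a^2*(a + 2)*(a + 3)*(a + 4)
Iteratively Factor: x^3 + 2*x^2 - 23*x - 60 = (x + 4)*(x^2 - 2*x - 15) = (x - 5)*(x + 4)*(x + 3)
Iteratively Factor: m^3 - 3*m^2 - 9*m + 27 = (m + 3)*(m^2 - 6*m + 9) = (m - 3)*(m + 3)*(m - 3)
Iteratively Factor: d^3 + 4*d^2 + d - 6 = (d - 1)*(d^2 + 5*d + 6) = (d - 1)*(d + 2)*(d + 3)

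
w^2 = w^2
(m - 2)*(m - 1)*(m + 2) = m^3 - m^2 - 4*m + 4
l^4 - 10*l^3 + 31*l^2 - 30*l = l*(l - 5)*(l - 3)*(l - 2)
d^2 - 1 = (d - 1)*(d + 1)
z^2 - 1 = (z - 1)*(z + 1)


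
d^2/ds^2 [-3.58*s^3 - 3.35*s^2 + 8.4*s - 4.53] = -21.48*s - 6.7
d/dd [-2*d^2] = -4*d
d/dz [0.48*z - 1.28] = 0.480000000000000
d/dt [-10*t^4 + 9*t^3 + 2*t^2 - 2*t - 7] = -40*t^3 + 27*t^2 + 4*t - 2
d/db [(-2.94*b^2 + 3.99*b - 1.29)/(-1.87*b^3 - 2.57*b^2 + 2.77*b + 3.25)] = (-5.4978*b^4 + 14.9226*b^3 - 5.1264*b^2 - 25.7406*b + 16.5408)/(3.4969*b^6 + 9.6118*b^5 - 3.7549*b^4 - 26.3928*b^3 - 9.0321*b^2 + 18.005*b + 10.5625)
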